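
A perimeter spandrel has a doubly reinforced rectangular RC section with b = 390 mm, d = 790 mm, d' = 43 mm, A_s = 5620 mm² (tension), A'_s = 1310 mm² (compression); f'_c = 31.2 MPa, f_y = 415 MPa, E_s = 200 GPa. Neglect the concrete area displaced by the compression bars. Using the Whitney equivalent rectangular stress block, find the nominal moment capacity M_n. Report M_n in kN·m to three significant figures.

Assume both tension and compression steel yield.
Net tension couple steel: A_s − A'_s = 4310 mm².
a = (A_s − A'_s) f_y / (0.85 f'_c b) = 1788650/(0.85 × 31.2 × 390) = 172.94 mm.
c = a/β₁ = 172.94/0.827 = 209.12 mm; ε'_s = 0.003(c − d')/c = 0.0024 ≥ f_y/E_s = 0.0021, so compression steel does yield.
M_n = (A_s − A'_s) f_y (d − a/2) + A'_s f_y (d − d') = [1788650 × (790 − 86.47) + 543650 × (790 − 43)] × 10⁻⁶ = 1258.37 + 406.11 = 1664.48 kN·m.

M_n ≈ 1660 kN·m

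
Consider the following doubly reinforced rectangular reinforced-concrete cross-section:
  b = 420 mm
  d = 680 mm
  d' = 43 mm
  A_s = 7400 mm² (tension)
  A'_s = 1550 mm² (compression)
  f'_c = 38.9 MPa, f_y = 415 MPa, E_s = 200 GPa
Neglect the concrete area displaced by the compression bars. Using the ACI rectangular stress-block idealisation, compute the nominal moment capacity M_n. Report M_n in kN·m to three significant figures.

Assume both tension and compression steel yield.
Net tension couple steel: A_s − A'_s = 5850 mm².
a = (A_s − A'_s) f_y / (0.85 f'_c b) = 2427750/(0.85 × 38.9 × 420) = 174.82 mm.
c = a/β₁ = 174.82/0.772 = 226.45 mm; ε'_s = 0.003(c − d')/c = 0.0024 ≥ f_y/E_s = 0.0021, so compression steel does yield.
M_n = (A_s − A'_s) f_y (d − a/2) + A'_s f_y (d − d') = [2427750 × (680 − 87.41) + 643250 × (680 − 43)] × 10⁻⁶ = 1438.66 + 409.75 = 1848.41 kN·m.

M_n ≈ 1850 kN·m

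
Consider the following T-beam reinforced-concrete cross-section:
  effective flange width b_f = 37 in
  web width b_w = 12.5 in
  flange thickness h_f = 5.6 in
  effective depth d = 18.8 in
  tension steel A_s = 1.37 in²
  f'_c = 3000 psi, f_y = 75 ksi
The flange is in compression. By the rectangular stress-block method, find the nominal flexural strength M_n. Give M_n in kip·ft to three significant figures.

M_n ≈ 156 kip·ft

Tension: T = A_s f_y = 1.37 × 75 = 102.75 kips.
Try a within the flange: a = T/(0.85 f'_c b_f) = 102.75/(0.85 × 3 × 37) = 1.089 in.
Since a = 1.089 ≤ h_f = 5.6 in, the stress block lies entirely in the flange; analyse as a rectangular beam of width b_f.
M_n = T(d − a/2) = 102.75 × (18.8 − 0.5445) = 1875.8 kip·in.
M_n = 1875.8/12 = 156.32 kip·ft.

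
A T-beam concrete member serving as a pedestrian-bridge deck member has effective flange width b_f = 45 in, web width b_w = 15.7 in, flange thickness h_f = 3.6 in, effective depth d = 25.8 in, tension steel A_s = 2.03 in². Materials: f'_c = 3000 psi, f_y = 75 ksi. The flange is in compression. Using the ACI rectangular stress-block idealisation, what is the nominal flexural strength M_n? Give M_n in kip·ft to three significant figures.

Tension: T = A_s f_y = 2.03 × 75 = 152.25 kips.
Try a within the flange: a = T/(0.85 f'_c b_f) = 152.25/(0.85 × 3 × 45) = 1.327 in.
Since a = 1.327 ≤ h_f = 3.6 in, the stress block lies entirely in the flange; analyse as a rectangular beam of width b_f.
M_n = T(d − a/2) = 152.25 × (25.8 − 0.6635) = 3827.0 kip·in.
M_n = 3827.0/12 = 318.92 kip·ft.

M_n ≈ 319 kip·ft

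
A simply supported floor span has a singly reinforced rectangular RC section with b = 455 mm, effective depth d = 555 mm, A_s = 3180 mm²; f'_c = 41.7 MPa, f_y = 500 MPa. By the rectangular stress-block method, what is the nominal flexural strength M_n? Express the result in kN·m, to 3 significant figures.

T = A_s f_y = 3180 × 500 = 1590000 N = 1590 kN.
From C = T: a = T/(0.85 f'_c b) = 1590000/(0.85 × 41.7 × 455) = 98.59 mm.
M_n = T(d − a/2) = 1590 kN × (555 − 49.295) mm = 804.07 kN·m.

M_n ≈ 804 kN·m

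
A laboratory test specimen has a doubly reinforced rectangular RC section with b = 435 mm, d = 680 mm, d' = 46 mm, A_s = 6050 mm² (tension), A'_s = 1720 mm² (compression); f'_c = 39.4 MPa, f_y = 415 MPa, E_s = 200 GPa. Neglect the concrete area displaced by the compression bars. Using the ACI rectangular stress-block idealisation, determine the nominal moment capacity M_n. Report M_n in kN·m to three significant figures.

M_n ≈ 1560 kN·m

Assume both tension and compression steel yield.
Net tension couple steel: A_s − A'_s = 4330 mm².
a = (A_s − A'_s) f_y / (0.85 f'_c b) = 1796950/(0.85 × 39.4 × 435) = 123.35 mm.
c = a/β₁ = 123.35/0.769 = 160.40 mm; ε'_s = 0.003(c − d')/c = 0.0021 ≥ f_y/E_s = 0.0021, so compression steel does yield.
M_n = (A_s − A'_s) f_y (d − a/2) + A'_s f_y (d − d') = [1796950 × (680 − 61.675) + 713800 × (680 − 46)] × 10⁻⁶ = 1111.10 + 452.55 = 1563.65 kN·m.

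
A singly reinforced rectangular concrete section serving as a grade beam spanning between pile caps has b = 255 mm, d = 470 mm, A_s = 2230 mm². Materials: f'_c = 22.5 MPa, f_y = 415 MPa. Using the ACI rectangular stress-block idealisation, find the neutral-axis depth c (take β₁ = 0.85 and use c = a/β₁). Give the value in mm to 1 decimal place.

c ≈ 223.3 mm

T = A_s f_y = 2230 × 415 = 925450 N = 925.45 kN.
Setting C = 0.85 f'_c a b equal to T: a = 925450/(0.85 × 22.5 × 255) = 189.763 mm.
With β₁ = 0.85, c = a/β₁ = 189.763/0.85 = 223.3 mm.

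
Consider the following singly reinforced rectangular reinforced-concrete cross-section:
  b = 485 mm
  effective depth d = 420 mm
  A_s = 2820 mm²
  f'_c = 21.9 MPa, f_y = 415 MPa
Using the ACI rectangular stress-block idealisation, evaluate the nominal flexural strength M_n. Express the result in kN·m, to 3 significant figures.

M_n ≈ 416 kN·m

T = A_s f_y = 2820 × 415 = 1170300 N = 1170.3 kN.
From C = T: a = T/(0.85 f'_c b) = 1170300/(0.85 × 21.9 × 485) = 129.63 mm.
M_n = T(d − a/2) = 1170.3 kN × (420 − 64.815) mm = 415.67 kN·m.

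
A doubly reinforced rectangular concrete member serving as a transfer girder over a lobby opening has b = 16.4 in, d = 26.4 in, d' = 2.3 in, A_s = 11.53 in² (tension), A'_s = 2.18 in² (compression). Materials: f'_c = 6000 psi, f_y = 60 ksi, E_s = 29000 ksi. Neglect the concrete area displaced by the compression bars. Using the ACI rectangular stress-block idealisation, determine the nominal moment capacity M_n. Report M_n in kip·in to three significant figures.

M_n ≈ 16100 kip·in

Assume both steels yield.
a = (A_s − A'_s) f_y/(0.85 f'_c b) = (11.53 − 2.18) × 60/(0.85 × 6 × 16.4) = 6.707 in.
c = a/β₁ = 6.707/0.75 = 8.943 in; ε'_s = 0.003(c − d')/c = 0.0022 ≥ ε_y = 0.0021, so the compression steel yields.
M_n = (A_s − A'_s) f_y (d − a/2) + A'_s f_y (d − d') = 561 × (26.4 − 3.3535) + 130.8 × (26.4 − 2.3) = 12929.1 + 3152.3 = 16081.4 kip·in.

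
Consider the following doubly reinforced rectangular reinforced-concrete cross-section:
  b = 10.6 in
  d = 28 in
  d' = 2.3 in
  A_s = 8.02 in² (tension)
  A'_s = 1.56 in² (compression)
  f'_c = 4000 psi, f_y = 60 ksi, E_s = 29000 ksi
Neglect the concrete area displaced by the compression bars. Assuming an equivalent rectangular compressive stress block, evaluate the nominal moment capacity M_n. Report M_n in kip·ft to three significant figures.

M_n ≈ 931 kip·ft

Assume both steels yield.
a = (A_s − A'_s) f_y/(0.85 f'_c b) = (8.02 − 1.56) × 60/(0.85 × 4 × 10.6) = 10.755 in.
c = a/β₁ = 10.755/0.85 = 12.653 in; ε'_s = 0.003(c − d')/c = 0.0025 ≥ ε_y = 0.0021, so the compression steel yields.
M_n = (A_s − A'_s) f_y (d − a/2) + A'_s f_y (d − d') = 387.6 × (28 − 5.3775) + 93.6 × (28 − 2.3) = 8768.5 + 2405.5 = 11174.0 kip·in = 11174.0/12 = 931.17 kip·ft.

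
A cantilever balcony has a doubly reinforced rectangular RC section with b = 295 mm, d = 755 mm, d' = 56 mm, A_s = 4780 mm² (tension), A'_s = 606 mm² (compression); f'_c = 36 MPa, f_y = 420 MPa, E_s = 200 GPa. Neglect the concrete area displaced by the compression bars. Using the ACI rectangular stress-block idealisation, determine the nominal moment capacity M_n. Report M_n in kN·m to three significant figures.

Assume both tension and compression steel yield.
Net tension couple steel: A_s − A'_s = 4174 mm².
a = (A_s − A'_s) f_y / (0.85 f'_c b) = 1753080/(0.85 × 36 × 295) = 194.20 mm.
c = a/β₁ = 194.20/0.793 = 244.89 mm; ε'_s = 0.003(c − d')/c = 0.0023 ≥ f_y/E_s = 0.0021, so compression steel does yield.
M_n = (A_s − A'_s) f_y (d − a/2) + A'_s f_y (d − d') = [1753080 × (755 − 97.1) + 254520 × (755 − 56)] × 10⁻⁶ = 1153.35 + 177.91 = 1331.26 kN·m.

M_n ≈ 1330 kN·m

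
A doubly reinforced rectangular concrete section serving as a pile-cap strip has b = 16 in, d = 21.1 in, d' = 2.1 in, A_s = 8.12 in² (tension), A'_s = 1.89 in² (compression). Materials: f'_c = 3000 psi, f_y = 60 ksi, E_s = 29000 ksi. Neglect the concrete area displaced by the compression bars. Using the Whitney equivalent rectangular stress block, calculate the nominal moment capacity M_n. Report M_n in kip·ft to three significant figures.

M_n ≈ 694 kip·ft

Assume both steels yield.
a = (A_s − A'_s) f_y/(0.85 f'_c b) = (8.12 − 1.89) × 60/(0.85 × 3 × 16) = 9.162 in.
c = a/β₁ = 9.162/0.85 = 10.779 in; ε'_s = 0.003(c − d')/c = 0.0024 ≥ ε_y = 0.0021, so the compression steel yields.
M_n = (A_s − A'_s) f_y (d − a/2) + A'_s f_y (d − d') = 373.8 × (21.1 − 4.581) + 113.4 × (21.1 − 2.1) = 6174.8 + 2154.6 = 8329.4 kip·in = 8329.4/12 = 694.12 kip·ft.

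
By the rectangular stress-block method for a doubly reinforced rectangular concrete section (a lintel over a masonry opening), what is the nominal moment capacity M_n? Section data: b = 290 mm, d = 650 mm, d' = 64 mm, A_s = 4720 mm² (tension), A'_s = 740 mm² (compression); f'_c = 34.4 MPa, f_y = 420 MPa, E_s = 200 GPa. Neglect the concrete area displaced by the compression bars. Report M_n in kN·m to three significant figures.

M_n ≈ 1100 kN·m

Assume both tension and compression steel yield.
Net tension couple steel: A_s − A'_s = 3980 mm².
a = (A_s − A'_s) f_y / (0.85 f'_c b) = 1671600/(0.85 × 34.4 × 290) = 197.13 mm.
c = a/β₁ = 197.13/0.804 = 245.19 mm; ε'_s = 0.003(c − d')/c = 0.0022 ≥ f_y/E_s = 0.0021, so compression steel does yield.
M_n = (A_s − A'_s) f_y (d − a/2) + A'_s f_y (d − d') = [1671600 × (650 − 98.565) + 310800 × (650 − 64)] × 10⁻⁶ = 921.78 + 182.13 = 1103.91 kN·m.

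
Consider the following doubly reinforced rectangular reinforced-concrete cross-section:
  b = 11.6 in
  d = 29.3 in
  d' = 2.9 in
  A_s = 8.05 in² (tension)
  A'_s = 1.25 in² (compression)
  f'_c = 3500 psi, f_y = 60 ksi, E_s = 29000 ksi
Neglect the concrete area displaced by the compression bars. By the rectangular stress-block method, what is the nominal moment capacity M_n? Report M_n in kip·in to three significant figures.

M_n ≈ 11500 kip·in

Assume both steels yield.
a = (A_s − A'_s) f_y/(0.85 f'_c b) = (8.05 − 1.25) × 60/(0.85 × 3.5 × 11.6) = 11.823 in.
c = a/β₁ = 11.823/0.85 = 13.909 in; ε'_s = 0.003(c − d')/c = 0.0024 ≥ ε_y = 0.0021, so the compression steel yields.
M_n = (A_s − A'_s) f_y (d − a/2) + A'_s f_y (d − d') = 408 × (29.3 − 5.9115) + 75 × (29.3 − 2.9) = 9542.5 + 1980.0 = 11522.5 kip·in.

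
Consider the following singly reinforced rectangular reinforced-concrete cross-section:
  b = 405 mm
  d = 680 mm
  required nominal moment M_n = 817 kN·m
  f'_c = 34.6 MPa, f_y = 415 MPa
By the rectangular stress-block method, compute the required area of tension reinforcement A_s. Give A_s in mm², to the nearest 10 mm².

With M_n = 0.85 f'_c a b (d − a/2), solve the quadratic for a:
a = d − √(d² − 2M_n/(0.85 f'_c b)) = 680 − √(680² − 2 × 817×10⁶/(0.85 × 34.6 × 405)) = 109.72 mm.
A_s = 0.85 f'_c a b / f_y = 0.85 × 34.6 × 109.72 × 405 / 415 = 3149.1 mm².

A_s ≈ 3150 mm²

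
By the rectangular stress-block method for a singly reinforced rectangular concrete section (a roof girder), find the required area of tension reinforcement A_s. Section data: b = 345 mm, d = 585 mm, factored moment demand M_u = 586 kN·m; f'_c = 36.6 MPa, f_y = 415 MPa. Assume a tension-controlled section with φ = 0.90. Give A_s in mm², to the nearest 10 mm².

A_s ≈ 2970 mm²

M_n = M_u/φ = 586/0.90 = 651.111 kN·m.
With M_n = 0.85 f'_c a b (d − a/2), solve the quadratic for a:
a = d − √(d² − 2M_n/(0.85 f'_c b)) = 585 − √(585² − 2 × 651.111×10⁶/(0.85 × 36.6 × 345)) = 115.00 mm.
A_s = 0.85 f'_c a b / f_y = 0.85 × 36.6 × 115.00 × 345 / 415 = 2974.2 mm².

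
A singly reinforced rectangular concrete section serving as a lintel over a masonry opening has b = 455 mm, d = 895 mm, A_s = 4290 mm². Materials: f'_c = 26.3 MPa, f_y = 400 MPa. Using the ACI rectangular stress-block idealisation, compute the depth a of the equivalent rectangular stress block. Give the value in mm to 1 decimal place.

a ≈ 168.7 mm

T = A_s f_y = 4290 × 400 = 1716000 N = 1716 kN.
Setting C = 0.85 f'_c a b equal to T: a = 1716000/(0.85 × 26.3 × 455) = 168.7 mm.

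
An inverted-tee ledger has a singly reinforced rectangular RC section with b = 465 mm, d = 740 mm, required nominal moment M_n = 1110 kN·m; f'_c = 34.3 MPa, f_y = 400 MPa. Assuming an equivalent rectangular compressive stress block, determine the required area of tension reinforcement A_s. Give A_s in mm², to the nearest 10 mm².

A_s ≈ 4080 mm²

With M_n = 0.85 f'_c a b (d − a/2), solve the quadratic for a:
a = d − √(d² − 2M_n/(0.85 f'_c b)) = 740 − √(740² − 2 × 1110×10⁶/(0.85 × 34.3 × 465)) = 120.45 mm.
A_s = 0.85 f'_c a b / f_y = 0.85 × 34.3 × 120.45 × 465 / 400 = 4082.4 mm².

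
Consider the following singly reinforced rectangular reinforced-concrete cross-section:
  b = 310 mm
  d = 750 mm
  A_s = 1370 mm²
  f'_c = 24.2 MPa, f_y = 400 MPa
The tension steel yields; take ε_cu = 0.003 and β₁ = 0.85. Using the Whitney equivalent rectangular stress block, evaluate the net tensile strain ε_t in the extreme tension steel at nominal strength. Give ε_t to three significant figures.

a = A_s f_y/(0.85 f'_c b) = 85.94 mm.
β₁ = 0.85, so c = a/β₁ = 85.94/0.85 = 101.11 mm.
From the linear strain diagram with ε_cu = 0.003: ε_t = 0.003 (d − c)/c = 0.003 × (750 − 101.11)/101.11 = 0.0193.
Since ε_t ≥ 0.005, the section is tension-controlled.

ε_t ≈ 0.0193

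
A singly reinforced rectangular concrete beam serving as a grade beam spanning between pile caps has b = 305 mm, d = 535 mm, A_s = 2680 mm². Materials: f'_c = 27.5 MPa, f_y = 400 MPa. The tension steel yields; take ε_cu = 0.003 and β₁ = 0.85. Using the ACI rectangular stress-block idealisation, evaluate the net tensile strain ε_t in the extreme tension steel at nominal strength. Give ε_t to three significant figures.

a = A_s f_y/(0.85 f'_c b) = 150.36 mm.
β₁ = 0.85, so c = a/β₁ = 150.36/0.85 = 176.89 mm.
From the linear strain diagram with ε_cu = 0.003: ε_t = 0.003 (d − c)/c = 0.003 × (535 − 176.89)/176.89 = 0.00607.
Since ε_t ≥ 0.005, the section is tension-controlled.

ε_t ≈ 0.00607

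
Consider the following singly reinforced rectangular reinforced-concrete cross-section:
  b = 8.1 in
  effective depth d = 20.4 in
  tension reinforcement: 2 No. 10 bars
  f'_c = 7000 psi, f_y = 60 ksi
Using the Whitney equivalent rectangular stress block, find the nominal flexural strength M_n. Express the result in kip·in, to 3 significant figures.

M_n ≈ 2870 kip·in

A_s = 2 × 1.27 = 2.54 in².
T = A_s f_y = 2.54 × 60 = 152.4 kips.
a = T/(0.85 f'_c b) = 152.4/(0.85 × 7 × 8.1) = 3.162 in.
M_n = T(d − a/2) = 152.4 × (20.4 − 1.581) = 2868.0 kip·in.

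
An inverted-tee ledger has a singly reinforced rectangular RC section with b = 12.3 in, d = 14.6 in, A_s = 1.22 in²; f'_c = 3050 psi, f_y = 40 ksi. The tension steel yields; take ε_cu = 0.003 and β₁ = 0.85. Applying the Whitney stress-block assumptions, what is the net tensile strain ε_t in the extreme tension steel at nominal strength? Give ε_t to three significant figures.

ε_t ≈ 0.0213

a = A_s f_y/(0.85 f'_c b) = 1.530 in.
β₁ = 0.85, so c = a/β₁ = 1.530/0.85 = 1.800 in.
From the linear strain diagram with ε_cu = 0.003: ε_t = 0.003 (d − c)/c = 0.003 × (14.6 − 1.800)/1.800 = 0.0213.
Since ε_t ≥ 0.005, the section is tension-controlled.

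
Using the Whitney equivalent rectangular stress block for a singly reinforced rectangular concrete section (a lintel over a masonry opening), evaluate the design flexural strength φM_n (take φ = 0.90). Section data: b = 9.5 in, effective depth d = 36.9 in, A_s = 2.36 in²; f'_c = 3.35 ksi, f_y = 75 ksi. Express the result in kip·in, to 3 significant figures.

T = A_s f_y = 2.36 × 75 = 177 kips.
a = T/(0.85 f'_c b) = 177/(0.85 × 3.35 × 9.5) = 6.543 in.
M_n = T(d − a/2) = 177 × (36.9 − 3.2715) = 5952.2 kip·in.
φM_n = 0.90 × 5952.2 = 5357.0 kip·in.

φM_n ≈ 5360 kip·in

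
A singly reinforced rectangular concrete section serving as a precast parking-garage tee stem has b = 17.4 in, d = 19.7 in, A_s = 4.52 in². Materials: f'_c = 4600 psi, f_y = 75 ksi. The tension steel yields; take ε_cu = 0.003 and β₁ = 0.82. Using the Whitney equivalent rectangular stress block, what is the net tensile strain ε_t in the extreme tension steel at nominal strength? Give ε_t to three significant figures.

ε_t ≈ 0.00673

a = A_s f_y/(0.85 f'_c b) = 4.983 in.
β₁ = 0.82, so c = a/β₁ = 4.983/0.82 = 6.077 in.
From the linear strain diagram with ε_cu = 0.003: ε_t = 0.003 (d − c)/c = 0.003 × (19.7 − 6.077)/6.077 = 0.00673.
Since ε_t ≥ 0.005, the section is tension-controlled.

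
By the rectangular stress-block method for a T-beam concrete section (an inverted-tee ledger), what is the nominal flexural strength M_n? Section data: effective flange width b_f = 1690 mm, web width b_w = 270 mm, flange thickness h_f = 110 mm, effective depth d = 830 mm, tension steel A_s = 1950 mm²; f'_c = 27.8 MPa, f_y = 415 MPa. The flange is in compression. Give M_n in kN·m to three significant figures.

M_n ≈ 663 kN·m

Tension: T = A_s f_y = 1950 × 415 = 809250 N.
Try a within the flange: a = T/(0.85 f'_c b_f) = 809250/(0.85 × 27.8 × 1690) = 20.26 mm.
Since a = 20.26 ≤ h_f = 110 mm, the stress block lies entirely in the flange; analyse as a rectangular beam of width b_f.
M_n = T(d − a/2) = 809250 × (830 − 10.13) = 663.48 × 10⁶ N·mm.
M_n = 663.48 kN·m.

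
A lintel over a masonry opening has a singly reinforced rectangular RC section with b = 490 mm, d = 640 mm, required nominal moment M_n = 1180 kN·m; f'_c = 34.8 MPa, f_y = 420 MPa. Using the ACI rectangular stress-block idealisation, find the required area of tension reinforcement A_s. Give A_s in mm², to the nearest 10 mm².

A_s ≈ 4940 mm²

With M_n = 0.85 f'_c a b (d − a/2), solve the quadratic for a:
a = d − √(d² − 2M_n/(0.85 f'_c b)) = 640 − √(640² − 2 × 1180×10⁶/(0.85 × 34.8 × 490)) = 143.23 mm.
A_s = 0.85 f'_c a b / f_y = 0.85 × 34.8 × 143.23 × 490 / 420 = 4942.9 mm².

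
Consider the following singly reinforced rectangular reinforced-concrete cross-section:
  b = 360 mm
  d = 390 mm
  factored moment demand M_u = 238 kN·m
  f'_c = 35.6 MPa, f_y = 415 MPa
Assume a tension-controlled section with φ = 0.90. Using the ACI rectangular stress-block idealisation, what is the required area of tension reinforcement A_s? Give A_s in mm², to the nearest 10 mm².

A_s ≈ 1790 mm²

M_n = M_u/φ = 238/0.90 = 264.444 kN·m.
With M_n = 0.85 f'_c a b (d − a/2), solve the quadratic for a:
a = d − √(d² − 2M_n/(0.85 f'_c b)) = 390 − √(390² − 2 × 264.444×10⁶/(0.85 × 35.6 × 360)) = 68.21 mm.
A_s = 0.85 f'_c a b / f_y = 0.85 × 35.6 × 68.21 × 360 / 415 = 1790.5 mm².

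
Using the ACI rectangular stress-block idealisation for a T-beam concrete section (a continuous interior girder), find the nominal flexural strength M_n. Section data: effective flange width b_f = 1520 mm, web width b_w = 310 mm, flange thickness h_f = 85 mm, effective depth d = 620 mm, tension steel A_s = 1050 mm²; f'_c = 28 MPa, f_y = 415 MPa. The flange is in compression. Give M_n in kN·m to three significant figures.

Tension: T = A_s f_y = 1050 × 415 = 435750 N.
Try a within the flange: a = T/(0.85 f'_c b_f) = 435750/(0.85 × 28 × 1520) = 12.05 mm.
Since a = 12.05 ≤ h_f = 85 mm, the stress block lies entirely in the flange; analyse as a rectangular beam of width b_f.
M_n = T(d − a/2) = 435750 × (620 − 6.025) = 267.54 × 10⁶ N·mm.
M_n = 267.54 kN·m.

M_n ≈ 268 kN·m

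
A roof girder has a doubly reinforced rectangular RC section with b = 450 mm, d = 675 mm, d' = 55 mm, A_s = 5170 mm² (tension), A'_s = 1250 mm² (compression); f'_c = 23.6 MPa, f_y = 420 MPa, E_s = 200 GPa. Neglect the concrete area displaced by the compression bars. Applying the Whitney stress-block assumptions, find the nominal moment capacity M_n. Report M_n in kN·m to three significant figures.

M_n ≈ 1290 kN·m

Assume both tension and compression steel yield.
Net tension couple steel: A_s − A'_s = 3920 mm².
a = (A_s − A'_s) f_y / (0.85 f'_c b) = 1646400/(0.85 × 23.6 × 450) = 182.39 mm.
c = a/β₁ = 182.39/0.85 = 214.58 mm; ε'_s = 0.003(c − d')/c = 0.0022 ≥ f_y/E_s = 0.0021, so compression steel does yield.
M_n = (A_s − A'_s) f_y (d − a/2) + A'_s f_y (d − d') = [1646400 × (675 − 91.195) + 525000 × (675 − 55)] × 10⁻⁶ = 961.18 + 325.50 = 1286.68 kN·m.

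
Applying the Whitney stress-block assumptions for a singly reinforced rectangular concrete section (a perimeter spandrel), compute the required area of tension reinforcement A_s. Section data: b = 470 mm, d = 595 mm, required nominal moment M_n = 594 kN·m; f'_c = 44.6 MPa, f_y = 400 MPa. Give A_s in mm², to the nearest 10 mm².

With M_n = 0.85 f'_c a b (d − a/2), solve the quadratic for a:
a = d − √(d² − 2M_n/(0.85 f'_c b)) = 595 − √(595² − 2 × 594×10⁶/(0.85 × 44.6 × 470)) = 58.95 mm.
A_s = 0.85 f'_c a b / f_y = 0.85 × 44.6 × 58.95 × 470 / 400 = 2625.9 mm².

A_s ≈ 2630 mm²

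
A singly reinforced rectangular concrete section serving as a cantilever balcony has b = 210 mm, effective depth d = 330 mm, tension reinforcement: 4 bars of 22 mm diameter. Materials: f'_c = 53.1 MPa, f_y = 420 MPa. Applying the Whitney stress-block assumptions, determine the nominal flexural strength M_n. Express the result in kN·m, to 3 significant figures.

A_s = 4 × 380 = 1520 mm².
T = A_s f_y = 1520 × 420 = 638400 N = 638.4 kN.
From C = T: a = T/(0.85 f'_c b) = 638400/(0.85 × 53.1 × 210) = 67.35 mm.
M_n = T(d − a/2) = 638.4 kN × (330 − 33.675) mm = 189.17 kN·m.

M_n ≈ 189 kN·m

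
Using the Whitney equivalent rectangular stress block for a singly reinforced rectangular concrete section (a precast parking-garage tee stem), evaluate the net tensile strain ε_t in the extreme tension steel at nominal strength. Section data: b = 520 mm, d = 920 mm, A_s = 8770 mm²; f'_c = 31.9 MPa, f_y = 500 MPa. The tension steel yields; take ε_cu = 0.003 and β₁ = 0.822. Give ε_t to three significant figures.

ε_t ≈ 0.00429

a = A_s f_y/(0.85 f'_c b) = 311.00 mm.
β₁ = 0.822, so c = a/β₁ = 311.00/0.822 = 378.35 mm.
From the linear strain diagram with ε_cu = 0.003: ε_t = 0.003 (d − c)/c = 0.003 × (920 − 378.35)/378.35 = 0.00429.
ε_t is between 0.004 and 0.005 — transition zone.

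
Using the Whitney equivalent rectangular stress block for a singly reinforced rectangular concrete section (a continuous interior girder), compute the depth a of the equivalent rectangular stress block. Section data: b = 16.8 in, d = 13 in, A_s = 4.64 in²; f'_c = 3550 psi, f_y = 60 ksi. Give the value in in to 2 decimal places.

T = A_s f_y = 4.64 × 60 = 278.4 kips.
a = T/(0.85 f'_c b) = 278.4/(0.85 × 3.55 × 16.8) = 5.49 in.

a ≈ 5.49 in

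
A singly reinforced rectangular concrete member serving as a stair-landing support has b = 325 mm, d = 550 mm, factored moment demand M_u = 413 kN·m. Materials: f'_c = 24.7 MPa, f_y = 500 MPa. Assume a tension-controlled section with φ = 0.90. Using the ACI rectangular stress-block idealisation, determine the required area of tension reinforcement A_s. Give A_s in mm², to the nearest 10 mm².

M_n = M_u/φ = 413/0.90 = 458.889 kN·m.
With M_n = 0.85 f'_c a b (d − a/2), solve the quadratic for a:
a = d − √(d² − 2M_n/(0.85 f'_c b)) = 550 − √(550² − 2 × 458.889×10⁶/(0.85 × 24.7 × 325)) = 140.13 mm.
A_s = 0.85 f'_c a b / f_y = 0.85 × 24.7 × 140.13 × 325 / 500 = 1912.3 mm².

A_s ≈ 1910 mm²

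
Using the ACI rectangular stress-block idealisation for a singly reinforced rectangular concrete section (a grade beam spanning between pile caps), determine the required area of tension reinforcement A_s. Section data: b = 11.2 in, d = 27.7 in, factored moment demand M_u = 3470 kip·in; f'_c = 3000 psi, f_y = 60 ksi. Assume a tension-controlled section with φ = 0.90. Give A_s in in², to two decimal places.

A_s ≈ 2.57 in²

M_n = M_u/φ = 3470/0.90 = 3855.56 kip·in.
From M_n = 0.85 f'_c a b (d − a/2):
a = d − √(d² − 2M_n/(0.85 f'_c b)) = 27.7 − √(27.7² − 2 × 3855.56/(0.85 × 3 × 11.2)) = 5.400 in.
A_s = 0.85 f'_c a b / f_y = 0.85 × 3 × 5.400 × 11.2 / 60 = 2.570 in².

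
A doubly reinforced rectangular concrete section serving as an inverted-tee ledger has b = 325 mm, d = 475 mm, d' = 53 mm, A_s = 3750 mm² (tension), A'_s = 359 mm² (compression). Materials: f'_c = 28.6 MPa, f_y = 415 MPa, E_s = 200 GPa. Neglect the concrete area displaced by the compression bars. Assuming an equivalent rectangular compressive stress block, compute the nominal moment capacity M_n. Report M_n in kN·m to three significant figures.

Assume both tension and compression steel yield.
Net tension couple steel: A_s − A'_s = 3391 mm².
a = (A_s − A'_s) f_y / (0.85 f'_c b) = 1407265/(0.85 × 28.6 × 325) = 178.12 mm.
c = a/β₁ = 178.12/0.846 = 210.54 mm; ε'_s = 0.003(c − d')/c = 0.0022 ≥ f_y/E_s = 0.0021, so compression steel does yield.
M_n = (A_s − A'_s) f_y (d − a/2) + A'_s f_y (d − d') = [1407265 × (475 − 89.06) + 148985 × (475 − 53)] × 10⁻⁶ = 543.12 + 62.87 = 605.99 kN·m.

M_n ≈ 606 kN·m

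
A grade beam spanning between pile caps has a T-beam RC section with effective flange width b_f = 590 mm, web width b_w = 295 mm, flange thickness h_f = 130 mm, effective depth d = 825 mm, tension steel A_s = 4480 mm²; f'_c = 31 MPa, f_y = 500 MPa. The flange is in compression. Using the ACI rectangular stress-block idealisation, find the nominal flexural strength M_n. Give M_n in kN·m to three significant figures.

Tension: T = A_s f_y = 4480 × 500 = 2240000 N.
Try a within the flange: a = T/(0.85 f'_c b_f) = 2240000/(0.85 × 31 × 590) = 144.08 mm.
a = 144.08 > h_f = 130 mm: the block extends into the web. Split into flange-overhang and web parts.
C_f = 0.85 f'_c (b_f − b_w) h_f = 0.85 × 31 × (590 − 295) × 130 = 1010523 N.
Remaining web compression depth: a_w = (T − C_f)/(0.85 f'_c b_w) = (2240000 − 1010523)/(0.85 × 31 × 295) = 158.17 mm.
M_n = C_f(d − h_f/2) + (T − C_f)(d − a_w/2) = 1010523 × (825 − 65) + 1229477 × (825 − 79.085) = 768.00 + 917.09 = 1685.09 × 10⁶ N·mm.
M_n = 1685.09 kN·m.

M_n ≈ 1690 kN·m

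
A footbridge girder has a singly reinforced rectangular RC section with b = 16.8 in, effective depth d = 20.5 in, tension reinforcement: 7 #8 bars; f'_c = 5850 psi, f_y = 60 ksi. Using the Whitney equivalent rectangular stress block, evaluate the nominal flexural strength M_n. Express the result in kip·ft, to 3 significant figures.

M_n ≈ 512 kip·ft

A_s = 7 × 0.79 = 5.53 in².
T = A_s f_y = 5.53 × 60 = 331.8 kips.
a = T/(0.85 f'_c b) = 331.8/(0.85 × 5.85 × 16.8) = 3.972 in.
M_n = T(d − a/2) = 331.8 × (20.5 − 1.986) = 6142.9 kip·in = 6142.9/12 = 511.91 kip·ft.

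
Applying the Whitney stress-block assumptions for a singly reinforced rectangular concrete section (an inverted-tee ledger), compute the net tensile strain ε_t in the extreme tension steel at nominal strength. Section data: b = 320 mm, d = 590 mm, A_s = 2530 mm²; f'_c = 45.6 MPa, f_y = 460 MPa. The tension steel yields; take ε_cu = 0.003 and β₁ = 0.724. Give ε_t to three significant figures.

ε_t ≈ 0.0107

a = A_s f_y/(0.85 f'_c b) = 93.83 mm.
β₁ = 0.724, so c = a/β₁ = 93.83/0.724 = 129.60 mm.
From the linear strain diagram with ε_cu = 0.003: ε_t = 0.003 (d − c)/c = 0.003 × (590 − 129.60)/129.60 = 0.0107.
Since ε_t ≥ 0.005, the section is tension-controlled.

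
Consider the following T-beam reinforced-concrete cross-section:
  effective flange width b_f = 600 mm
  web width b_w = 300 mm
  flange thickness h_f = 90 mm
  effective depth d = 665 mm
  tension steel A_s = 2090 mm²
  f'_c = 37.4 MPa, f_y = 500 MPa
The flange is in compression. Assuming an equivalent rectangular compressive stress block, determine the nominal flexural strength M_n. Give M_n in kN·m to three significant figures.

Tension: T = A_s f_y = 2090 × 500 = 1045000 N.
Try a within the flange: a = T/(0.85 f'_c b_f) = 1045000/(0.85 × 37.4 × 600) = 54.79 mm.
Since a = 54.79 ≤ h_f = 90 mm, the stress block lies entirely in the flange; analyse as a rectangular beam of width b_f.
M_n = T(d − a/2) = 1045000 × (665 − 27.395) = 666.30 × 10⁶ N·mm.
M_n = 666.30 kN·m.

M_n ≈ 666 kN·m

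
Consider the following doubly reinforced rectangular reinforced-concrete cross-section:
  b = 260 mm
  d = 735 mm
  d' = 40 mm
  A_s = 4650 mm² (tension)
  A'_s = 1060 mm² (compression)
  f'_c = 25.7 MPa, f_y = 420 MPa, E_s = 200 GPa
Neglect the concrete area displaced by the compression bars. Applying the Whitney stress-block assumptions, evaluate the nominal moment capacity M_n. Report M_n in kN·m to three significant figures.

Assume both tension and compression steel yield.
Net tension couple steel: A_s − A'_s = 3590 mm².
a = (A_s − A'_s) f_y / (0.85 f'_c b) = 1507800/(0.85 × 25.7 × 260) = 265.47 mm.
c = a/β₁ = 265.47/0.85 = 312.32 mm; ε'_s = 0.003(c − d')/c = 0.0026 ≥ f_y/E_s = 0.0021, so compression steel does yield.
M_n = (A_s − A'_s) f_y (d − a/2) + A'_s f_y (d − d') = [1507800 × (735 − 132.735) + 445200 × (735 − 40)] × 10⁻⁶ = 908.10 + 309.41 = 1217.51 kN·m.

M_n ≈ 1220 kN·m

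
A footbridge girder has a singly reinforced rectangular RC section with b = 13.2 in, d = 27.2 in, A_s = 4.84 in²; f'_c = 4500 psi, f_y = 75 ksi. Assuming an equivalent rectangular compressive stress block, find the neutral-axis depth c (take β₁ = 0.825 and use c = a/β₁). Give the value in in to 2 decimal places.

T = A_s f_y = 4.84 × 75 = 363 kips.
a = T/(0.85 f'_c b) = 363/(0.85 × 4.5 × 13.2) = 7.1895 in.
With β₁ = 0.825, c = a/β₁ = 7.1895/0.825 = 8.71 in.

c ≈ 8.71 in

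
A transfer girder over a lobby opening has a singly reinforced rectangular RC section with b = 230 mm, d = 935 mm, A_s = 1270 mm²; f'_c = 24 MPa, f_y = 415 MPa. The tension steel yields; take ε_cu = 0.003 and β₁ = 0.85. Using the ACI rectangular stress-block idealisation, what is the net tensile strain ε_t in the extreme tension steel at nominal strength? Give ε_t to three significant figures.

ε_t ≈ 0.0182

a = A_s f_y/(0.85 f'_c b) = 112.33 mm.
β₁ = 0.85, so c = a/β₁ = 112.33/0.85 = 132.15 mm.
From the linear strain diagram with ε_cu = 0.003: ε_t = 0.003 (d − c)/c = 0.003 × (935 − 132.15)/132.15 = 0.0182.
Since ε_t ≥ 0.005, the section is tension-controlled.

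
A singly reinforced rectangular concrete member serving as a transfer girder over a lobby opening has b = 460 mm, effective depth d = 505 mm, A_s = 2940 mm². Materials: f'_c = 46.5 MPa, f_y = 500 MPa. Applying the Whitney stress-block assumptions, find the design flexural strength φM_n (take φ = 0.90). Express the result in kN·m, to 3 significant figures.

φM_n ≈ 615 kN·m

T = A_s f_y = 2940 × 500 = 1470000 N = 1470 kN.
From C = T: a = T/(0.85 f'_c b) = 1470000/(0.85 × 46.5 × 460) = 80.85 mm.
M_n = T(d − a/2) = 1470 kN × (505 − 40.425) mm = 682.93 kN·m.
φM_n = 0.90 × 682.93 = 614.64 kN·m.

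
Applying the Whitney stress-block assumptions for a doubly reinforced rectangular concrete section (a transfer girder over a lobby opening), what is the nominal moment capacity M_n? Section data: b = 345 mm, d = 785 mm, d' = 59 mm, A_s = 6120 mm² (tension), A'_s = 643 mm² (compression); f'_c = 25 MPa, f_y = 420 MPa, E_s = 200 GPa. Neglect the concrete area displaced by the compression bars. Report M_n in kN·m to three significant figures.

M_n ≈ 1640 kN·m

Assume both tension and compression steel yield.
Net tension couple steel: A_s − A'_s = 5477 mm².
a = (A_s − A'_s) f_y / (0.85 f'_c b) = 2300340/(0.85 × 25 × 345) = 313.77 mm.
c = a/β₁ = 313.77/0.85 = 369.14 mm; ε'_s = 0.003(c − d')/c = 0.0025 ≥ f_y/E_s = 0.0021, so compression steel does yield.
M_n = (A_s − A'_s) f_y (d − a/2) + A'_s f_y (d − d') = [2300340 × (785 − 156.885) + 270060 × (785 − 59)] × 10⁻⁶ = 1444.88 + 196.06 = 1640.94 kN·m.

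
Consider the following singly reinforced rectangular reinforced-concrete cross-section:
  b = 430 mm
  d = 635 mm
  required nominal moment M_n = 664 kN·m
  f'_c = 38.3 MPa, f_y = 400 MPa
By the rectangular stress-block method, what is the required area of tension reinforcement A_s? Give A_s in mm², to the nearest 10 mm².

With M_n = 0.85 f'_c a b (d − a/2), solve the quadratic for a:
a = d − √(d² − 2M_n/(0.85 f'_c b)) = 635 − √(635² − 2 × 664×10⁶/(0.85 × 38.3 × 430)) = 79.70 mm.
A_s = 0.85 f'_c a b / f_y = 0.85 × 38.3 × 79.70 × 430 / 400 = 2789.2 mm².

A_s ≈ 2790 mm²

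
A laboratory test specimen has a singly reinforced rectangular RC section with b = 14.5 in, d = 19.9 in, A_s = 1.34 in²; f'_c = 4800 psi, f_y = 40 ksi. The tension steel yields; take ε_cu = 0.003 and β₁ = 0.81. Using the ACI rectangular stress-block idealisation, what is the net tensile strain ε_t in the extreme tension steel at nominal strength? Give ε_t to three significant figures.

ε_t ≈ 0.0504

a = A_s f_y/(0.85 f'_c b) = 0.906 in.
β₁ = 0.81, so c = a/β₁ = 0.906/0.81 = 1.119 in.
From the linear strain diagram with ε_cu = 0.003: ε_t = 0.003 (d − c)/c = 0.003 × (19.9 − 1.119)/1.119 = 0.0504.
Since ε_t ≥ 0.005, the section is tension-controlled.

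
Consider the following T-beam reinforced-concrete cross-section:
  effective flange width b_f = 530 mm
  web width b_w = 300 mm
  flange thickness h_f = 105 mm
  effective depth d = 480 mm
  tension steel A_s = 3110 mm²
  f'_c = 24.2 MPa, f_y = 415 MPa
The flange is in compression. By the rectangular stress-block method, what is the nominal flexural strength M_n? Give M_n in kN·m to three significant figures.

M_n ≈ 542 kN·m

Tension: T = A_s f_y = 3110 × 415 = 1290650 N.
Try a within the flange: a = T/(0.85 f'_c b_f) = 1290650/(0.85 × 24.2 × 530) = 118.39 mm.
a = 118.39 > h_f = 105 mm: the block extends into the web. Split into flange-overhang and web parts.
C_f = 0.85 f'_c (b_f − b_w) h_f = 0.85 × 24.2 × (530 − 300) × 105 = 496766 N.
Remaining web compression depth: a_w = (T − C_f)/(0.85 f'_c b_w) = (1290650 − 496766)/(0.85 × 24.2 × 300) = 128.65 mm.
M_n = C_f(d − h_f/2) + (T − C_f)(d − a_w/2) = 496766 × (480 − 52.5) + 793884 × (480 − 64.325) = 212.37 + 330.00 = 542.37 × 10⁶ N·mm.
M_n = 542.37 kN·m.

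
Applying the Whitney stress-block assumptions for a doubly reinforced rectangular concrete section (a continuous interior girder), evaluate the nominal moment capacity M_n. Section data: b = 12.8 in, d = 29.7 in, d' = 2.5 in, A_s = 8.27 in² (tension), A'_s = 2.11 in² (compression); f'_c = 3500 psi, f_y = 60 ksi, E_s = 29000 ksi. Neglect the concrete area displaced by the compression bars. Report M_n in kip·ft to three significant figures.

Assume both steels yield.
a = (A_s − A'_s) f_y/(0.85 f'_c b) = (8.27 − 2.11) × 60/(0.85 × 3.5 × 12.8) = 9.706 in.
c = a/β₁ = 9.706/0.85 = 11.419 in; ε'_s = 0.003(c − d')/c = 0.0023 ≥ ε_y = 0.0021, so the compression steel yields.
M_n = (A_s − A'_s) f_y (d − a/2) + A'_s f_y (d − d') = 369.6 × (29.7 − 4.853) + 126.6 × (29.7 − 2.5) = 9183.5 + 3443.5 = 12627.0 kip·in = 12627.0/12 = 1052.25 kip·ft.

M_n ≈ 1050 kip·ft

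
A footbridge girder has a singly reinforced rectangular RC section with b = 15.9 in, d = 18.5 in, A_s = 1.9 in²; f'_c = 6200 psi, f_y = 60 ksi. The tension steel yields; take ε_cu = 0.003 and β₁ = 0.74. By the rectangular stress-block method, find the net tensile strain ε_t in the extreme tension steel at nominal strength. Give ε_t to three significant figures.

a = A_s f_y/(0.85 f'_c b) = 1.360 in.
β₁ = 0.74, so c = a/β₁ = 1.360/0.74 = 1.838 in.
From the linear strain diagram with ε_cu = 0.003: ε_t = 0.003 (d − c)/c = 0.003 × (18.5 − 1.838)/1.838 = 0.0272.
Since ε_t ≥ 0.005, the section is tension-controlled.

ε_t ≈ 0.0272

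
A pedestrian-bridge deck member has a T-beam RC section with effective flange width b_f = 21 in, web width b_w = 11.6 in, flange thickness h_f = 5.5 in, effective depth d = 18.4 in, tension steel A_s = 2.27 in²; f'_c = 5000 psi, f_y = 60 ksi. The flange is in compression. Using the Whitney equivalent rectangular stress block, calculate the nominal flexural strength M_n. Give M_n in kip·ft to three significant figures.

Tension: T = A_s f_y = 2.27 × 60 = 136.2 kips.
Try a within the flange: a = T/(0.85 f'_c b_f) = 136.2/(0.85 × 5 × 21) = 1.526 in.
Since a = 1.526 ≤ h_f = 5.5 in, the stress block lies entirely in the flange; analyse as a rectangular beam of width b_f.
M_n = T(d − a/2) = 136.2 × (18.4 − 0.763) = 2402.2 kip·in.
M_n = 2402.2/12 = 200.18 kip·ft.

M_n ≈ 200 kip·ft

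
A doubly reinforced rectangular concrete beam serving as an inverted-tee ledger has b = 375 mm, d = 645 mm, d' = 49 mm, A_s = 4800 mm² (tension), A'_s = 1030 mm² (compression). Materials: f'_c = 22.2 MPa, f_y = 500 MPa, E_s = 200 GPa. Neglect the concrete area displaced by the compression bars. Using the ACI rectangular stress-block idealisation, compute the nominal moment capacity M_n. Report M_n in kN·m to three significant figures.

M_n ≈ 1270 kN·m

Assume both tension and compression steel yield.
Net tension couple steel: A_s − A'_s = 3770 mm².
a = (A_s − A'_s) f_y / (0.85 f'_c b) = 1885000/(0.85 × 22.2 × 375) = 266.38 mm.
c = a/β₁ = 266.38/0.85 = 313.39 mm; ε'_s = 0.003(c − d')/c = 0.0025 ≥ f_y/E_s = 0.0025, so compression steel does yield.
M_n = (A_s − A'_s) f_y (d − a/2) + A'_s f_y (d − d') = [1885000 × (645 − 133.19) + 515000 × (645 − 49)] × 10⁻⁶ = 964.76 + 306.94 = 1271.70 kN·m.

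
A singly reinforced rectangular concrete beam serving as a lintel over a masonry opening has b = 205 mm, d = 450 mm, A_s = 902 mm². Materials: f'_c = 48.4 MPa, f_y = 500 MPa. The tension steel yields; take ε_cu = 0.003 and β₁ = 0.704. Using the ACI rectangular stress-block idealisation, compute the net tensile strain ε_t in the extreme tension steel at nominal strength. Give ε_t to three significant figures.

a = A_s f_y/(0.85 f'_c b) = 53.48 mm.
β₁ = 0.704, so c = a/β₁ = 53.48/0.704 = 75.97 mm.
From the linear strain diagram with ε_cu = 0.003: ε_t = 0.003 (d − c)/c = 0.003 × (450 − 75.97)/75.97 = 0.0148.
Since ε_t ≥ 0.005, the section is tension-controlled.

ε_t ≈ 0.0148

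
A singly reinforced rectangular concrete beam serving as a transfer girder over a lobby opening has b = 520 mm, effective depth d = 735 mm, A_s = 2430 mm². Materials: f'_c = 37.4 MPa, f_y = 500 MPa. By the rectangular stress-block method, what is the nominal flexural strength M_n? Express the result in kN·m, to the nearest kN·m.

M_n ≈ 848 kN·m

T = A_s f_y = 2430 × 500 = 1215000 N = 1215 kN.
From C = T: a = T/(0.85 f'_c b) = 1215000/(0.85 × 37.4 × 520) = 73.50 mm.
M_n = T(d − a/2) = 1215 kN × (735 − 36.75) mm = 848.37 kN·m.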